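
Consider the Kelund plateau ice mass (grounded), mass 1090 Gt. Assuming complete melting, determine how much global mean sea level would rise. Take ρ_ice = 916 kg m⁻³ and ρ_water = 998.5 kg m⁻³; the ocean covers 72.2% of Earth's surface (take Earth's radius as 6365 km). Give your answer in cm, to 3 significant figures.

≈ 0.297 cm

Kelund: 1090 Gt = 1.090×10^15 kg; dividing by ρ_w = 998.5 kg m⁻³ gives 1.092×10^12 m³ of water.
Spread over 3.68×10^14 m² of ocean, Δh = 1.092×10^12 / 3.68×10^14 = 2.97×10^-3 m = 0.297 cm.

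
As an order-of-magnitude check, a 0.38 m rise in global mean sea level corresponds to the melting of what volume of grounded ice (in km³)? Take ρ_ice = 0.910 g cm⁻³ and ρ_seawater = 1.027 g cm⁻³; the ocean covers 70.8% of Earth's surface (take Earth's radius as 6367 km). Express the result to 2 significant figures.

≈ 1.5×10^5 km³

Required water volume = Δh × A = 0.38 m × 3.61×10^14 m² = 1.371×10^14 m³ = 1.371×10^5 km³.
Ice volume = water volume × ρ_w/ρ_ice = 1.371×10^5 × 1027/910 = 1.5×10^5 km³.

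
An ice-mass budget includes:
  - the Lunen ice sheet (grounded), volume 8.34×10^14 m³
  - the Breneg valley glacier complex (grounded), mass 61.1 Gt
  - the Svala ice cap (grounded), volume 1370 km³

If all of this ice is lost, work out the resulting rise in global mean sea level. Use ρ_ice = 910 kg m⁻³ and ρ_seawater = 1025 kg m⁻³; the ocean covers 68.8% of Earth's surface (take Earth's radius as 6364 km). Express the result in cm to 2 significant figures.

≈ 210 cm

Lunen: 8.34×10^14 m³ × (910/1025) = 7.404×10^14 m³ of water.
Breneg: 61.1 Gt = 6.110×10^13 kg; dividing by ρ_w = 1025 kg m⁻³ gives 5.961×10^10 m³ of water.
Svala: 1370 km³ × (910/1025) = 1216 km³ of water.
Total added water ≈ 7.417×10^14 m³ over 3.50×10^14 m² → Δh = 2.12 m = 210 cm.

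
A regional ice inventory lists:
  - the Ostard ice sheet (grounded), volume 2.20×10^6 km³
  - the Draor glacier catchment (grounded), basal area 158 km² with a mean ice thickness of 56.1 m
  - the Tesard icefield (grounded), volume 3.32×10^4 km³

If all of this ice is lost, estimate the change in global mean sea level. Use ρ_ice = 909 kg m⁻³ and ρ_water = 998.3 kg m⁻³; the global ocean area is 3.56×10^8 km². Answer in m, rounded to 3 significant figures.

≈ 5.71 m

Ostard: 2.20×10^6 km³ × (909/998.3) = 2.003×10^6 km³ of water.
Draor: ice volume = 158 km² × 56.1 m = 8.864 km³; 8.864 × (909/998.3) = 8.071 km³ of water.
Tesard: 3.32×10^4 km³ × (909/998.3) = 3.023×10^4 km³ of water.
Total added water ≈ 2.033×10^15 m³ over 3.56×10^14 m² → Δh = 5.71 m.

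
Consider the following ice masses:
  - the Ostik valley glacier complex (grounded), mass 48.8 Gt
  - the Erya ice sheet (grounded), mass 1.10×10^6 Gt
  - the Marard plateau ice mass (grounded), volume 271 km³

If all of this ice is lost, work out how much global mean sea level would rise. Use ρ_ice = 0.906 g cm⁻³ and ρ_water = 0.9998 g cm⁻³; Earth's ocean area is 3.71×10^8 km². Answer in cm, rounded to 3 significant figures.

≈ 297 cm

Ostik: 48.8 Gt = 4.880×10^13 kg; dividing by ρ_w = 0.9998 g cm⁻³ = 999.8 kg m⁻³ gives 4.881×10^10 m³ of water.
Erya: 1.10×10^6 Gt = 1.100×10^18 kg; dividing by ρ_w = 999.8 kg m⁻³ gives 1.100×10^15 m³ of water.
Marard: 271 km³ × (906/999.8) = 245.6 km³ of water.
Total added water ≈ 1.101×10^15 m³ over 3.71×10^14 m² → Δh = 2.97 m = 297 cm.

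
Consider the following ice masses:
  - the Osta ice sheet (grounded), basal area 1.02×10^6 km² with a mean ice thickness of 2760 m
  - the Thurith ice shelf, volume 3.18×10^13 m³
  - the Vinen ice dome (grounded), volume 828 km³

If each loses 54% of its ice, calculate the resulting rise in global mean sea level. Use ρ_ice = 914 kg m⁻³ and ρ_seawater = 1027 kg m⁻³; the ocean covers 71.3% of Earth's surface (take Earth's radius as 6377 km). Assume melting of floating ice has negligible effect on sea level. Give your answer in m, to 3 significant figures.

≈ 3.71 m

Osta: ice volume = 1.02×10^6 km² × 2760 m = 2.815×10^6 km³; 0.54 × 2.815×10^6 × (914/1027) = 1.353×10^6 km³ of water.
The Thurith ice shelf is floating and already displaces its own weight of water, so its melt adds essentially nothing to sea level.
Vinen: 0.54 × 828 km³ × (914/1027) = 397.9 km³ of water.
Total added water ≈ 1.353×10^15 m³ over 3.64×10^14 m² → Δh = 3.71 m.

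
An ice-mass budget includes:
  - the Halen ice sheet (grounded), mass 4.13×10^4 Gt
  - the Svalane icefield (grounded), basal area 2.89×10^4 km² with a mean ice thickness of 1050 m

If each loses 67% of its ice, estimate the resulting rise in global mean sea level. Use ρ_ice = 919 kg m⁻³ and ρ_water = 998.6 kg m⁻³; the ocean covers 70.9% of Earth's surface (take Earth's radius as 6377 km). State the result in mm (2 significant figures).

≈ 130 mm

Halen: 0.67 × 4.13×10^4 Gt = 2.767×10^16 kg; dividing by ρ_w = 998.6 kg m⁻³ gives 2.771×10^13 m³ of water.
Svalane: ice volume = 2.89×10^4 km² × 1050 m = 3.034×10^4 km³; 0.67 × 3.034×10^4 × (919/998.6) = 1.871×10^4 km³ of water.
Total added water ≈ 4.642×10^13 m³ over 3.62×10^14 m² → Δh = 0.128 m = 130 mm.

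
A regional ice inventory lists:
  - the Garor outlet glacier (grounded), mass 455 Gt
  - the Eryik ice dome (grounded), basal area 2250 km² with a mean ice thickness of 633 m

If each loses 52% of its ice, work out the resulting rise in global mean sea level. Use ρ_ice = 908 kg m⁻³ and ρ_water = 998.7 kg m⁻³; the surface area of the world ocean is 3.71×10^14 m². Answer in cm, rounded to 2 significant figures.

≈ 0.25 cm

Garor: 0.52 × 455 Gt = 2.366×10^14 kg; dividing by ρ_w = 998.7 kg m⁻³ gives 2.369×10^11 m³ of water.
Eryik: ice volume = 2250 km² × 633 m = 1424 km³; 0.52 × 1424 × (908/998.7) = 673.3 km³ of water.
Total added water ≈ 9.103×10^11 m³ over 3.71×10^14 m² → Δh = 2.45×10^-3 m = 0.25 cm.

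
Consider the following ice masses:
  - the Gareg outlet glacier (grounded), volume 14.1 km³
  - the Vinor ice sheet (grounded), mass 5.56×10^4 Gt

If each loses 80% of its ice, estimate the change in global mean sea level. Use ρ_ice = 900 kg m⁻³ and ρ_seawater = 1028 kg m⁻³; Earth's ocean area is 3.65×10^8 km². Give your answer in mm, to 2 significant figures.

≈ 120 mm

Gareg: 0.8 × 14.1 km³ × (900/1028) = 9.875 km³ of water.
Vinor: 0.8 × 5.56×10^4 Gt = 4.448×10^16 kg; dividing by ρ_w = 1028 kg m⁻³ gives 4.327×10^13 m³ of water.
Total added water ≈ 4.328×10^13 m³ over 3.65×10^14 m² → Δh = 0.119 m = 120 mm.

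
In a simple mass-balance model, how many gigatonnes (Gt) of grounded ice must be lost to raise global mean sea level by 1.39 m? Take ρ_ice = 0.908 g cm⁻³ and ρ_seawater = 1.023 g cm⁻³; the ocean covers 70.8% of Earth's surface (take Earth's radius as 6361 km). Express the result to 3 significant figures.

Required water volume = Δh × A = 1.39 m × 3.60×10^14 m² = 5.004×10^14 m³.
ρ_w = 1.023 g cm⁻³ = 1023 kg m⁻³, so the mass of water = 5.004×10^14 m³ × 1023 kg m⁻³ = 5.119×10^17 kg = 5.12×10^5 Gt (and the same mass of ice, by conservation).

≈ 5.12×10^5 Gt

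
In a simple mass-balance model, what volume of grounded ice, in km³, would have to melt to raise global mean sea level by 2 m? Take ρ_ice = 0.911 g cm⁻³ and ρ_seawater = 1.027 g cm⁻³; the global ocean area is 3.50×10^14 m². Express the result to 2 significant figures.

≈ 7.9×10^5 km³

Required water volume = Δh × A = 2 m × 3.50×10^14 m² = 7.000×10^14 m³ = 7.000×10^5 km³.
Ice volume = water volume × ρ_w/ρ_ice = 7.000×10^5 × 1027/911 = 7.9×10^5 km³.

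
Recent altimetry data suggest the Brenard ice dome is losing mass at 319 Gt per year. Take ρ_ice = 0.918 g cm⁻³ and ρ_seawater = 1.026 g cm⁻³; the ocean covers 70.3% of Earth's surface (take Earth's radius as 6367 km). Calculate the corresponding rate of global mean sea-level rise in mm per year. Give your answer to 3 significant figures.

ρ_w = 1.026 g cm⁻³ = 1026 kg m⁻³. Annual water volume added = 319 Gt / ρ_w = 3.190×10^14 kg / 1026 kg m⁻³ = 3.109×10^11 m³.
Δh per year = 3.109×10^11 / 3.58×10^14 = 8.68×10^-4 m = 0.868 mm.

≈ 0.868 mm/yr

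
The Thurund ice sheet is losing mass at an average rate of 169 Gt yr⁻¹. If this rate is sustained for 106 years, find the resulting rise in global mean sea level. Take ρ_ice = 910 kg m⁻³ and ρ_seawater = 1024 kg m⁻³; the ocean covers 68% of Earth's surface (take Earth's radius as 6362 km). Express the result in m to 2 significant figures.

≈ 0.051 m

Total mass lost = 169 Gt/yr × 106 yr = 1.791×10^4 Gt = 1.791×10^16 kg.
ρ_w = 1024 kg m⁻³, so water volume = 1.791×10^16 / 1024 = 1.749×10^13 m³.
Δh = 1.749×10^13 / 3.46×10^14 = 0.0506 m.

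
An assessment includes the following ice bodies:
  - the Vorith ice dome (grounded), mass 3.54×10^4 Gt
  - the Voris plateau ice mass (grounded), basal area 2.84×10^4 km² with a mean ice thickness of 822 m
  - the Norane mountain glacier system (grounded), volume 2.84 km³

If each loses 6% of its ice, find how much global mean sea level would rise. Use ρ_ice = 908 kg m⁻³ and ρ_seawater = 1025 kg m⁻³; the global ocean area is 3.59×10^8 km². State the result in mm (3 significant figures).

Vorith: 0.06 × 3.54×10^4 Gt = 2.124×10^15 kg; dividing by ρ_w = 1025 kg m⁻³ gives 2.072×10^12 m³ of water.
Voris: ice volume = 2.84×10^4 km² × 822 m = 2.334×10^4 km³; 0.06 × 2.334×10^4 × (908/1025) = 1241 km³ of water.
Norane: 0.06 × 2.84 km³ × (908/1025) = 0.1509 km³ of water.
Total added water ≈ 3.313×10^12 m³ over 3.59×10^14 m² → Δh = 9.23×10^-3 m = 9.23 mm.

≈ 9.23 mm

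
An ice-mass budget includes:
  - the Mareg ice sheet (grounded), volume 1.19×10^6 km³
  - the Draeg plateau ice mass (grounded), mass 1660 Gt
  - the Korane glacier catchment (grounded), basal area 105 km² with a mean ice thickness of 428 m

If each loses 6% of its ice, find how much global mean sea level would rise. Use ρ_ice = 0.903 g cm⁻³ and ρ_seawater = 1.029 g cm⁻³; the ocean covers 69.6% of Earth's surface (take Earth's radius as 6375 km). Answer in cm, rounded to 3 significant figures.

≈ 17.7 cm

Mareg: 0.06 × 1.19×10^6 km³ × (903/1029) = 6.266×10^4 km³ of water.
Draeg: 0.06 × 1660 Gt = 9.960×10^13 kg; dividing by ρ_w = 1.029 g cm⁻³ = 1029 kg m⁻³ gives 9.679×10^10 m³ of water.
Korane: ice volume = 105 km² × 428 m = 44.94 km³; 0.06 × 44.94 × (903/1029) = 2.366 km³ of water.
Total added water ≈ 6.276×10^13 m³ over 3.55×10^14 m² → Δh = 0.177 m = 17.7 cm.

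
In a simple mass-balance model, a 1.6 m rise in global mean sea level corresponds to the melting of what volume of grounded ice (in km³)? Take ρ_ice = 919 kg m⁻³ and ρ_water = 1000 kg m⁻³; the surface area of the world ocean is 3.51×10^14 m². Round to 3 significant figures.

≈ 6.11×10^5 km³

Required water volume = Δh × A = 1.6 m × 3.51×10^14 m² = 5.616×10^14 m³ = 5.616×10^5 km³.
Ice volume = water volume × ρ_w/ρ_ice = 5.616×10^5 × 1000/919 = 6.11×10^5 km³.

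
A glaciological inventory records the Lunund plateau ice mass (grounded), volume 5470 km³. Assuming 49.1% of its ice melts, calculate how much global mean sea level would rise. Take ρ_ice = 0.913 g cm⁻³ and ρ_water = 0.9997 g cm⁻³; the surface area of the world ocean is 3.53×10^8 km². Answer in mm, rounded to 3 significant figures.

Lunund: 0.491 × 5470 km³ × (913/999.7) = 2453 km³ of water.
Spread over 3.53×10^14 m² of ocean, Δh = 2.453×10^12 / 3.53×10^14 = 6.95×10^-3 m = 6.95 mm.

≈ 6.95 mm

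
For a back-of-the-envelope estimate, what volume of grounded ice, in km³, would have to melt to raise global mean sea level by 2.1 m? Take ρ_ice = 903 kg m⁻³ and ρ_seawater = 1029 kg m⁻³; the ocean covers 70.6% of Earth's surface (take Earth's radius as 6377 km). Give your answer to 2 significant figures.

Required water volume = Δh × A = 2.1 m × 3.61×10^14 m² = 7.576×10^14 m³ = 7.576×10^5 km³.
Ice volume = water volume × ρ_w/ρ_ice = 7.576×10^5 × 1029/903 = 8.6×10^5 km³.

≈ 8.6×10^5 km³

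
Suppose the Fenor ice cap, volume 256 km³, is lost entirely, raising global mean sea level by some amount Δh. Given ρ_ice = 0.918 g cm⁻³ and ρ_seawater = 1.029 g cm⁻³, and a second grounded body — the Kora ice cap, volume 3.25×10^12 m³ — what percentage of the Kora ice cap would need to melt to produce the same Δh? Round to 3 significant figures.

≈ 7.88 %

Equal sea-level rise means equal mass of meltwater, i.e. equal mass of ice lost.
Ice mass of Fenor: 2.350×10^14 kg; ice mass of Kora: 2.984×10^15 kg.
Fraction required = 2.350×10^14 / 2.984×10^15 = 0.0788 → 7.88 %.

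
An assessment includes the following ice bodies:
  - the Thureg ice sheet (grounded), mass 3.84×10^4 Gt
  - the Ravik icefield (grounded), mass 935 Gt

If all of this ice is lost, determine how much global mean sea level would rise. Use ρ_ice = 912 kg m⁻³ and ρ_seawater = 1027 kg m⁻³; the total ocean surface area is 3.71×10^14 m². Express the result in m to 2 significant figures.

Thureg: 3.84×10^4 Gt = 3.840×10^16 kg; dividing by ρ_w = 1027 kg m⁻³ gives 3.739×10^13 m³ of water.
Ravik: 935 Gt = 9.350×10^14 kg; dividing by ρ_w = 1027 kg m⁻³ gives 9.104×10^11 m³ of water.
Total added water ≈ 3.830×10^13 m³ over 3.71×10^14 m² → Δh = 0.103 m.

≈ 0.10 m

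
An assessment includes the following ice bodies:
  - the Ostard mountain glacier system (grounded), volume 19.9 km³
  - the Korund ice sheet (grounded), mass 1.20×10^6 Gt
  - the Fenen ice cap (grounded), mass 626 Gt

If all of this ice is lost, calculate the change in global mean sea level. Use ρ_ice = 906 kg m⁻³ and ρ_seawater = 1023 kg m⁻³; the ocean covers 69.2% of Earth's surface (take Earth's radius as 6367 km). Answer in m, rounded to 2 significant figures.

≈ 3.3 m

Ostard: 19.9 km³ × (906/1023) = 17.62 km³ of water.
Korund: 1.20×10^6 Gt = 1.200×10^18 kg; dividing by ρ_w = 1023 kg m⁻³ gives 1.173×10^15 m³ of water.
Fenen: 626 Gt = 6.260×10^14 kg; dividing by ρ_w = 1023 kg m⁻³ gives 6.119×10^11 m³ of water.
Total added water ≈ 1.174×10^15 m³ over 3.53×10^14 m² → Δh = 3.33 m.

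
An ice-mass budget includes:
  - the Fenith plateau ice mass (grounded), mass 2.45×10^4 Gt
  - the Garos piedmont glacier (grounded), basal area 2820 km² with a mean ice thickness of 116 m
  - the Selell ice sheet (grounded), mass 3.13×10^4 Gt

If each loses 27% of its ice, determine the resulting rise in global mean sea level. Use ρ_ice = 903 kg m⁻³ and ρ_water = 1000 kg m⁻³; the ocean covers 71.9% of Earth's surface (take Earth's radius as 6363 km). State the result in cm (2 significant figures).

≈ 4.1 cm

Fenith: 0.27 × 2.45×10^4 Gt = 6.615×10^15 kg; dividing by ρ_w = 1000 kg m⁻³ gives 6.615×10^12 m³ of water.
Garos: ice volume = 2820 km² × 116 m = 327.1 km³; 0.27 × 327.1 × (903/1000) = 79.76 km³ of water.
Selell: 0.27 × 3.13×10^4 Gt = 8.451×10^15 kg; dividing by ρ_w = 1000 kg m⁻³ gives 8.451×10^12 m³ of water.
Total added water ≈ 1.515×10^13 m³ over 3.66×10^14 m² → Δh = 0.0414 m = 4.1 cm.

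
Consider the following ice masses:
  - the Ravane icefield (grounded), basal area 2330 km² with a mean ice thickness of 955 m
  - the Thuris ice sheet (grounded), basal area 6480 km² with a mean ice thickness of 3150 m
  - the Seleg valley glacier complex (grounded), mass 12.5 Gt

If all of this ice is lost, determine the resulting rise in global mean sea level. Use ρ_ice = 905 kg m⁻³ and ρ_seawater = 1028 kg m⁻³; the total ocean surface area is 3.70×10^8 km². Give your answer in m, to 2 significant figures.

≈ 0.054 m

Ravane: ice volume = 2330 km² × 955 m = 2225 km³; 2225 × (905/1028) = 1959 km³ of water.
Thuris: ice volume = 6480 km² × 3150 m = 2.041×10^4 km³; 2.041×10^4 × (905/1028) = 1.797×10^4 km³ of water.
Seleg: 12.5 Gt = 1.250×10^13 kg; dividing by ρ_w = 1028 kg m⁻³ gives 1.216×10^10 m³ of water.
Total added water ≈ 1.994×10^13 m³ over 3.70×10^14 m² → Δh = 0.0539 m.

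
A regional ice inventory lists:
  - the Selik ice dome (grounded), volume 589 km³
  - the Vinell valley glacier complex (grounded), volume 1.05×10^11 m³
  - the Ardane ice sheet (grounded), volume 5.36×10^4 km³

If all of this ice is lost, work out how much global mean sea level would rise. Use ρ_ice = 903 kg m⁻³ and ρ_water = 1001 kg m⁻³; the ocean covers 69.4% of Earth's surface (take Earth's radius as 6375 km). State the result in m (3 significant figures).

≈ 0.138 m

Selik: 589 km³ × (903/1001) = 531.3 km³ of water.
Vinell: 1.05×10^11 m³ × (903/1001) = 9.472×10^10 m³ of water.
Ardane: 5.36×10^4 km³ × (903/1001) = 4.835×10^4 km³ of water.
Total added water ≈ 4.898×10^13 m³ over 3.54×10^14 m² → Δh = 0.138 m.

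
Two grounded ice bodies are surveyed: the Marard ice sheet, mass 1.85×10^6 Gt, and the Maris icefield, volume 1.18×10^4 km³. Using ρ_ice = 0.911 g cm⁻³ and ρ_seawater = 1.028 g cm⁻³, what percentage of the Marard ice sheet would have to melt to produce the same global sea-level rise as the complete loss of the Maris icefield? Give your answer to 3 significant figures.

Equal sea-level rise means equal mass of meltwater, i.e. equal mass of ice lost.
Ice mass of Maris: 1.075×10^16 kg; ice mass of Marard: 1.850×10^18 kg.
Fraction required = 1.075×10^16 / 1.850×10^18 = 5.81×10^-3 → 0.581 %.

≈ 0.581 %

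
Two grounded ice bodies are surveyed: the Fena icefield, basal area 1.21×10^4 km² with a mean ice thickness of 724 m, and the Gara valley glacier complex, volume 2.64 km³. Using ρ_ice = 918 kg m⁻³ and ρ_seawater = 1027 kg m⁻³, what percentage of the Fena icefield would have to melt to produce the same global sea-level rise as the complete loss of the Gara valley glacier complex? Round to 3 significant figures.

≈ 0.0301 %

Equal sea-level rise means equal mass of meltwater, i.e. equal mass of ice lost.
Ice mass of Gara: 2.424×10^12 kg; ice mass of Fena: 8.042×10^15 kg.
Fraction required = 2.424×10^12 / 8.042×10^15 = 3.01×10^-4 → 0.0301 %.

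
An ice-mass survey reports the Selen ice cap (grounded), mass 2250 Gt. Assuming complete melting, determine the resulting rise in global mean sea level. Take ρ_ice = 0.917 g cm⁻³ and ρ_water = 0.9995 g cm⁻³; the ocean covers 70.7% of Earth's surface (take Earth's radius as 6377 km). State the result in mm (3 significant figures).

≈ 6.23 mm

Selen: 2250 Gt = 2.250×10^15 kg; dividing by ρ_w = 0.9995 g cm⁻³ = 999.5 kg m⁻³ gives 2.251×10^12 m³ of water.
Spread over 3.61×10^14 m² of ocean, Δh = 2.251×10^12 / 3.61×10^14 = 6.23×10^-3 m = 6.23 mm.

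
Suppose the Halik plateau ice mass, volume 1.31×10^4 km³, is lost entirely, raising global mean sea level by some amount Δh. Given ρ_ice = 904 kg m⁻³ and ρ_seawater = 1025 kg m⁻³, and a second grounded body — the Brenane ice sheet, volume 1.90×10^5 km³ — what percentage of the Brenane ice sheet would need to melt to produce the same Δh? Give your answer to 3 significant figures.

Equal sea-level rise means equal mass of meltwater, i.e. equal mass of ice lost.
Ice mass of Halik: 1.184×10^16 kg; ice mass of Brenane: 1.718×10^17 kg.
Fraction required = 1.184×10^16 / 1.718×10^17 = 0.0689 → 6.89 %.

≈ 6.89 %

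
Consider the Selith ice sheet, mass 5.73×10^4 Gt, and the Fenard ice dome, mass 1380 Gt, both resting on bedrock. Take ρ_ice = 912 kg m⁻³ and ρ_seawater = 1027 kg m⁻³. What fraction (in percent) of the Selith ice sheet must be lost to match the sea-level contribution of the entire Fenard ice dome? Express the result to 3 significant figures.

Equal sea-level rise means equal mass of meltwater, i.e. equal mass of ice lost.
Ice mass of Fenard: 1.380×10^15 kg; ice mass of Selith: 5.730×10^16 kg.
Fraction required = 1.380×10^15 / 5.730×10^16 = 0.0241 → 2.41 %.

≈ 2.41 %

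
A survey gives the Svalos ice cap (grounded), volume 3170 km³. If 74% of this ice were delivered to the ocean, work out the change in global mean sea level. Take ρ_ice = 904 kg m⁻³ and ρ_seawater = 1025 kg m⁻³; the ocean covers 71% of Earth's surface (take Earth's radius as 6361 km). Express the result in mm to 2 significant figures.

≈ 5.7 mm

Svalos: 0.74 × 3170 km³ × (904/1025) = 2069 km³ of water.
Spread over 3.61×10^14 m² of ocean, Δh = 2.069×10^12 / 3.61×10^14 = 5.73×10^-3 m = 5.7 mm.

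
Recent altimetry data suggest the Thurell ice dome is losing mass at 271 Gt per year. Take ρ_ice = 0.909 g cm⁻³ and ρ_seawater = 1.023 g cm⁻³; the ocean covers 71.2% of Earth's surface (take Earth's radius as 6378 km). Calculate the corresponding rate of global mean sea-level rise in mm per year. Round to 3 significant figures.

ρ_w = 1.023 g cm⁻³ = 1023 kg m⁻³. Annual water volume added = 271 Gt / ρ_w = 2.710×10^14 kg / 1023 kg m⁻³ = 2.649×10^11 m³.
Δh per year = 2.649×10^11 / 3.64×10^14 = 7.28×10^-4 m = 0.728 mm.

≈ 0.728 mm/yr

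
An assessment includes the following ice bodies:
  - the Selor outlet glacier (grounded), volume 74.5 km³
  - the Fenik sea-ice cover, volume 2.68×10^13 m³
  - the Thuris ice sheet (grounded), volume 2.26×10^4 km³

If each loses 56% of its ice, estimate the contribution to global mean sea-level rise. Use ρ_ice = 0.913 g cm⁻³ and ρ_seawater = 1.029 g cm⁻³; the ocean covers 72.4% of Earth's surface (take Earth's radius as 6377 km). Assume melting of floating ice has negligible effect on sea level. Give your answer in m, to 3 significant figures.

Selor: 0.56 × 74.5 km³ × (913/1029) = 37.02 km³ of water.
The Fenik sea-ice cover is floating and already displaces its own weight of water, so its melt adds essentially nothing to sea level.
Thuris: 0.56 × 2.26×10^4 km³ × (913/1029) = 1.123×10^4 km³ of water.
Total added water ≈ 1.127×10^13 m³ over 3.70×10^14 m² → Δh = 0.0305 m.

≈ 0.0305 m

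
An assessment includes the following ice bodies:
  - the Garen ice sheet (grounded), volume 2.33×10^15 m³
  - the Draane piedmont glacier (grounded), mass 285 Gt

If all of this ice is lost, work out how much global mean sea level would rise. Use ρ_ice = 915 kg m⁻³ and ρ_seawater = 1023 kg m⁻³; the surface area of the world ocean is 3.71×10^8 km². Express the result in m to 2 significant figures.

≈ 5.6 m

Garen: 2.33×10^15 m³ × (915/1023) = 2.084×10^15 m³ of water.
Draane: 285 Gt = 2.850×10^14 kg; dividing by ρ_w = 1023 kg m⁻³ gives 2.786×10^11 m³ of water.
Total added water ≈ 2.084×10^15 m³ over 3.71×10^14 m² → Δh = 5.62 m.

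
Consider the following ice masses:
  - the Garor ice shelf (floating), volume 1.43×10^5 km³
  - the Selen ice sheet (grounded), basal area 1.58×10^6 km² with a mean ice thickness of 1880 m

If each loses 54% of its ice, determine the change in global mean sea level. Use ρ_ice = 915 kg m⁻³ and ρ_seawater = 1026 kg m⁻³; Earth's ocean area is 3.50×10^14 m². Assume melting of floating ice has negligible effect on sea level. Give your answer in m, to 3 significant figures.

≈ 4.09 m

The Garor ice shelf is floating and already displaces its own weight of water, so its melt adds essentially nothing to sea level.
Selen: ice volume = 1.58×10^6 km² × 1880 m = 2.970×10^6 km³; 0.54 × 2.970×10^6 × (915/1026) = 1.430×10^6 km³ of water.
Total added water ≈ 1.430×10^15 m³ over 3.50×10^14 m² → Δh = 4.09 m.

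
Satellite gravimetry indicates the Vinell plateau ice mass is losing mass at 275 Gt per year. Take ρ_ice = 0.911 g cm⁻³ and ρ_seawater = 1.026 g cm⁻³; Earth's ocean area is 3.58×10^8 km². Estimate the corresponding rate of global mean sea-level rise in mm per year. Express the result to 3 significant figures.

≈ 0.749 mm/yr

ρ_w = 1.026 g cm⁻³ = 1026 kg m⁻³. Annual water volume added = 275 Gt / ρ_w = 2.750×10^14 kg / 1026 kg m⁻³ = 2.680×10^11 m³.
Δh per year = 2.680×10^11 / 3.58×10^14 = 7.49×10^-4 m = 0.749 mm.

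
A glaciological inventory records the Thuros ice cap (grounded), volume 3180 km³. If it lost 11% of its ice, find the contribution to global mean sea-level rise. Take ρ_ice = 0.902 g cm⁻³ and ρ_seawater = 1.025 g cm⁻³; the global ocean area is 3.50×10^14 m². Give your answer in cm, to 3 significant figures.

Thuros: 0.11 × 3180 km³ × (902/1025) = 307.8 km³ of water.
Spread over 3.50×10^14 m² of ocean, Δh = 3.078×10^11 / 3.50×10^14 = 8.79×10^-4 m = 0.0879 cm.

≈ 0.0879 cm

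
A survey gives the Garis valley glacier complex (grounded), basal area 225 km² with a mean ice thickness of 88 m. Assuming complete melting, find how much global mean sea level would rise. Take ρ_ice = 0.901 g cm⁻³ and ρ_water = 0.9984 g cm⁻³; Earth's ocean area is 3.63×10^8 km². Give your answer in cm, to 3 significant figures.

Garis: ice volume = 225 km² × 88 m = 19.80 km³; 19.80 × (901/998.4) = 17.87 km³ of water.
Spread over 3.63×10^14 m² of ocean, Δh = 1.787×10^10 / 3.63×10^14 = 4.92×10^-5 m = 4.92×10^-3 cm.

≈ 4.92×10^-3 cm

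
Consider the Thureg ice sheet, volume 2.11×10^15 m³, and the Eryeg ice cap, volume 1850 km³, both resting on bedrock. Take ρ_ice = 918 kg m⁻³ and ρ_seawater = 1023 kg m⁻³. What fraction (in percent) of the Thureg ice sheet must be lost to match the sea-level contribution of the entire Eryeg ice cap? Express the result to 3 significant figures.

Equal sea-level rise means equal mass of meltwater, i.e. equal mass of ice lost.
Ice mass of Eryeg: 1.698×10^15 kg; ice mass of Thureg: 1.937×10^18 kg.
Fraction required = 1.698×10^15 / 1.937×10^18 = 8.77×10^-4 → 0.0877 %.

≈ 0.0877 %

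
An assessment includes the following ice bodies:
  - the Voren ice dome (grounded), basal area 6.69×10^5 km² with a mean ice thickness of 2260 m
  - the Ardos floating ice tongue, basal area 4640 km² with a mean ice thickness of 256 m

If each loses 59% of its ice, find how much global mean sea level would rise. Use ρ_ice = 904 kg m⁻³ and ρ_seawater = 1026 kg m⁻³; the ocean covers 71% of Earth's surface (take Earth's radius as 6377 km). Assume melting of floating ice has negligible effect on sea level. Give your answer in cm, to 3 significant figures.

≈ 217 cm

Voren: ice volume = 6.69×10^5 km² × 2260 m = 1.512×10^6 km³; 0.59 × 1.512×10^6 × (904/1026) = 7.860×10^5 km³ of water.
The Ardos floating ice tongue is floating and already displaces its own weight of water, so its melt adds essentially nothing to sea level.
Total added water ≈ 7.860×10^14 m³ over 3.63×10^14 m² → Δh = 2.17 m = 217 cm.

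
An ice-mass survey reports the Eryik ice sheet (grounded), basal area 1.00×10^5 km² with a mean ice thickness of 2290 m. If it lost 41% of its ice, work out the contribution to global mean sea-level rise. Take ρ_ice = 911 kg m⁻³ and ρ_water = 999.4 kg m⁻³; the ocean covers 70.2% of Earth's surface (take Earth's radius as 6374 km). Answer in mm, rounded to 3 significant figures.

Eryik: ice volume = 1.00×10^5 km² × 2290 m = 2.290×10^5 km³; 0.41 × 2.290×10^5 × (911/999.4) = 8.559×10^4 km³ of water.
Spread over 3.58×10^14 m² of ocean, Δh = 8.559×10^13 / 3.58×10^14 = 0.239 m = 239 mm.

≈ 239 mm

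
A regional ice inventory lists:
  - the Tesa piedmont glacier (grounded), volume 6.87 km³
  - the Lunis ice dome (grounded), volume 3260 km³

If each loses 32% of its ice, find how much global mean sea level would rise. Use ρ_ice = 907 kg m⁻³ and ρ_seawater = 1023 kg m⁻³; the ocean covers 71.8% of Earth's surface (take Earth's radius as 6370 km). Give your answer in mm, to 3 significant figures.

≈ 2.53 mm

Tesa: 0.32 × 6.87 km³ × (907/1023) = 1.949 km³ of water.
Lunis: 0.32 × 3260 km³ × (907/1023) = 924.9 km³ of water.
Total added water ≈ 9.269×10^11 m³ over 3.66×10^14 m² → Δh = 2.53×10^-3 m = 2.53 mm.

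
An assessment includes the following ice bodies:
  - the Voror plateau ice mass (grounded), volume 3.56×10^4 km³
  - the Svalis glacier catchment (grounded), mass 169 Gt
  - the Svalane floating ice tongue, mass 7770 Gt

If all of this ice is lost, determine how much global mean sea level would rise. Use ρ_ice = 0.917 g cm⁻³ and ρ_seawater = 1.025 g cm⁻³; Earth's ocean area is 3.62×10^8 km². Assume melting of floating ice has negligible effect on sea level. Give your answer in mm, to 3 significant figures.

Voror: 3.56×10^4 km³ × (917/1025) = 3.185×10^4 km³ of water.
Svalis: 169 Gt = 1.690×10^14 kg; dividing by ρ_w = 1.025 g cm⁻³ = 1025 kg m⁻³ gives 1.649×10^11 m³ of water.
The Svalane floating ice tongue is floating and already displaces its own weight of water, so its melt adds essentially nothing to sea level.
Total added water ≈ 3.201×10^13 m³ over 3.62×10^14 m² → Δh = 0.0884 m = 88.4 mm.

≈ 88.4 mm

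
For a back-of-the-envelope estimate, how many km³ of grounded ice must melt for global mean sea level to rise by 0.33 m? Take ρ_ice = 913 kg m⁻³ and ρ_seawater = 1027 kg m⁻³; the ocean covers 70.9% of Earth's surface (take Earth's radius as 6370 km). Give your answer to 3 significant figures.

≈ 1.34×10^5 km³

Required water volume = Δh × A = 0.33 m × 3.62×10^14 m² = 1.193×10^14 m³ = 1.193×10^5 km³.
Ice volume = water volume × ρ_w/ρ_ice = 1.193×10^5 × 1027/913 = 1.34×10^5 km³.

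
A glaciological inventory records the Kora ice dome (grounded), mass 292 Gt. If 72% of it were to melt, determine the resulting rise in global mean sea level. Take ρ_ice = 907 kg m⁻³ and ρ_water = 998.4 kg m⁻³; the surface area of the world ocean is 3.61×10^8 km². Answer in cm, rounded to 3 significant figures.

Kora: 0.72 × 292 Gt = 2.102×10^14 kg; dividing by ρ_w = 998.4 kg m⁻³ gives 2.106×10^11 m³ of water.
Spread over 3.61×10^14 m² of ocean, Δh = 2.106×10^11 / 3.61×10^14 = 5.83×10^-4 m = 0.0583 cm.

≈ 0.0583 cm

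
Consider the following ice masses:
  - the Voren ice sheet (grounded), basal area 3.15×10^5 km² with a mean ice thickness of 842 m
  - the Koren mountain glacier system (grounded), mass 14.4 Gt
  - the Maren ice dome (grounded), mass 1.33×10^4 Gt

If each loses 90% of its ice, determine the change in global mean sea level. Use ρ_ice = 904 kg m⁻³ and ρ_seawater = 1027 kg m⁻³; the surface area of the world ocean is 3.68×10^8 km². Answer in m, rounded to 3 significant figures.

Voren: ice volume = 3.15×10^5 km² × 842 m = 2.652×10^5 km³; 0.9 × 2.652×10^5 × (904/1027) = 2.101×10^5 km³ of water.
Koren: 0.9 × 14.4 Gt = 1.296×10^13 kg; dividing by ρ_w = 1027 kg m⁻³ gives 1.262×10^10 m³ of water.
Maren: 0.9 × 1.33×10^4 Gt = 1.197×10^16 kg; dividing by ρ_w = 1027 kg m⁻³ gives 1.166×10^13 m³ of water.
Total added water ≈ 2.218×10^14 m³ over 3.68×10^14 m² → Δh = 0.603 m.

≈ 0.603 m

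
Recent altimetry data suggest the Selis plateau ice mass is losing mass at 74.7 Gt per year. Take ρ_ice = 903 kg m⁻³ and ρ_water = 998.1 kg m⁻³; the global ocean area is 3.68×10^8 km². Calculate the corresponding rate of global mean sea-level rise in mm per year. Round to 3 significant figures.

ρ_w = 998.1 kg m⁻³. Annual water volume added = 74.7 Gt / ρ_w = 7.470×10^13 kg / 998.1 kg m⁻³ = 7.484×10^10 m³.
Δh per year = 7.484×10^10 / 3.68×10^14 = 2.03×10^-4 m = 0.203 mm.

≈ 0.203 mm/yr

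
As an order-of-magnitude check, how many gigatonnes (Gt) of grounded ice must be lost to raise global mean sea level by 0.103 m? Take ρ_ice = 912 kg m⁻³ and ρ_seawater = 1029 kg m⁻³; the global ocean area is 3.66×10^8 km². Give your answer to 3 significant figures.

Required water volume = Δh × A = 0.103 m × 3.66×10^14 m² = 3.770×10^13 m³.
ρ_w = 1029 kg m⁻³, so the mass of water = 3.770×10^13 m³ × 1029 kg m⁻³ = 3.879×10^16 kg = 3.88×10^4 Gt (and the same mass of ice, by conservation).

≈ 3.88×10^4 Gt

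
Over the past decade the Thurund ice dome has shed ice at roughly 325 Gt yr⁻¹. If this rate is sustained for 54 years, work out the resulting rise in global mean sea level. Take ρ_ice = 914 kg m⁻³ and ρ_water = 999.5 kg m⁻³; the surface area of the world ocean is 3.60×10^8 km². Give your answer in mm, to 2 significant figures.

Total mass lost = 325 Gt/yr × 54 yr = 1.755×10^4 Gt = 1.755×10^16 kg.
ρ_w = 999.5 kg m⁻³, so water volume = 1.755×10^16 / 999.5 = 1.756×10^13 m³.
Δh = 1.756×10^13 / 3.60×10^14 = 0.0488 m = 49 mm.

≈ 49 mm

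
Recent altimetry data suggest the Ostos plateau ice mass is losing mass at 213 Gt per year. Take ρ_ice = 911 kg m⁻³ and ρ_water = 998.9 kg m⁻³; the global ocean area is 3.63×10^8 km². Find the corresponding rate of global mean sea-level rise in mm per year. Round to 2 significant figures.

≈ 0.59 mm/yr

ρ_w = 998.9 kg m⁻³. Annual water volume added = 213 Gt / ρ_w = 2.130×10^14 kg / 998.9 kg m⁻³ = 2.132×10^11 m³.
Δh per year = 2.132×10^11 / 3.63×10^14 = 5.87×10^-4 m = 0.59 mm.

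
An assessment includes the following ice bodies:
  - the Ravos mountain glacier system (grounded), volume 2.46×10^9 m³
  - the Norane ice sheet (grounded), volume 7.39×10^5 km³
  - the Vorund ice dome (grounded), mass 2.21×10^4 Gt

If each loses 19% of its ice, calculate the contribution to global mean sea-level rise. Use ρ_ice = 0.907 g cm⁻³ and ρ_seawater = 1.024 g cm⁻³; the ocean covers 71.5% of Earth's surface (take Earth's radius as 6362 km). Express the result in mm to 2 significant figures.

Ravos: 0.19 × 2.46×10^9 m³ × (907/1024) = 4.140×10^8 m³ of water.
Norane: 0.19 × 7.39×10^5 km³ × (907/1024) = 1.244×10^5 km³ of water.
Vorund: 0.19 × 2.21×10^4 Gt = 4.199×10^15 kg; dividing by ρ_w = 1.024 g cm⁻³ = 1024 kg m⁻³ gives 4.101×10^12 m³ of water.
Total added water ≈ 1.285×10^14 m³ over 3.64×10^14 m² → Δh = 0.353 m = 350 mm.

≈ 350 mm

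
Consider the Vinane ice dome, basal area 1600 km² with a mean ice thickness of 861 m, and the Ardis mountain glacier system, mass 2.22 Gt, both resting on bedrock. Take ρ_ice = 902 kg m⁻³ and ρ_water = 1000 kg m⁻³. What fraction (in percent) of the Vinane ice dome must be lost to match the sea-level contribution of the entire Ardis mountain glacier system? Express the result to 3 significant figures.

Equal sea-level rise means equal mass of meltwater, i.e. equal mass of ice lost.
Ice mass of Ardis: 2.220×10^12 kg; ice mass of Vinane: 1.243×10^15 kg.
Fraction required = 2.220×10^12 / 1.243×10^15 = 1.79×10^-3 → 0.179 %.

≈ 0.179 %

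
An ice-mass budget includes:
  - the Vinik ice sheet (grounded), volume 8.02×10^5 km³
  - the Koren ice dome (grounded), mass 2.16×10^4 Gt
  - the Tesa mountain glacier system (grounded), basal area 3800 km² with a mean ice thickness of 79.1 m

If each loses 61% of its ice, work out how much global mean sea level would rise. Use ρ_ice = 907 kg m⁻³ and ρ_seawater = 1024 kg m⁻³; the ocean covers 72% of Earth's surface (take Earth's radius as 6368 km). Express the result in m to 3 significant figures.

Vinik: 0.61 × 8.02×10^5 km³ × (907/1024) = 4.333×10^5 km³ of water.
Koren: 0.61 × 2.16×10^4 Gt = 1.318×10^16 kg; dividing by ρ_w = 1024 kg m⁻³ gives 1.287×10^13 m³ of water.
Tesa: ice volume = 3800 km² × 79.1 m = 300.6 km³; 0.61 × 300.6 × (907/1024) = 162.4 km³ of water.
Total added water ≈ 4.464×10^14 m³ over 3.67×10^14 m² → Δh = 1.22 m.

≈ 1.22 m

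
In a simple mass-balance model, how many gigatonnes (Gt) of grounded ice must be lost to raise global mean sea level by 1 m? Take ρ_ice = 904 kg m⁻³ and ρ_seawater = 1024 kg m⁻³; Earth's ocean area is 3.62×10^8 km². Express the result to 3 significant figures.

≈ 3.71×10^5 Gt

Required water volume = Δh × A = 1 m × 3.62×10^14 m² = 3.620×10^14 m³.
ρ_w = 1024 kg m⁻³, so the mass of water = 3.620×10^14 m³ × 1024 kg m⁻³ = 3.707×10^17 kg = 3.71×10^5 Gt (and the same mass of ice, by conservation).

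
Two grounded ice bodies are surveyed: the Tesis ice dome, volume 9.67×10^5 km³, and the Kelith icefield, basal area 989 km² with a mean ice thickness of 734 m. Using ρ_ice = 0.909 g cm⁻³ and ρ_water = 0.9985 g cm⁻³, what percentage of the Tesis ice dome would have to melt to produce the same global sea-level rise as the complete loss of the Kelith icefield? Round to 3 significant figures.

≈ 0.0751 %

Equal sea-level rise means equal mass of meltwater, i.e. equal mass of ice lost.
Ice mass of Kelith: 6.599×10^14 kg; ice mass of Tesis: 8.790×10^17 kg.
Fraction required = 6.599×10^14 / 8.790×10^17 = 7.51×10^-4 → 0.0751 %.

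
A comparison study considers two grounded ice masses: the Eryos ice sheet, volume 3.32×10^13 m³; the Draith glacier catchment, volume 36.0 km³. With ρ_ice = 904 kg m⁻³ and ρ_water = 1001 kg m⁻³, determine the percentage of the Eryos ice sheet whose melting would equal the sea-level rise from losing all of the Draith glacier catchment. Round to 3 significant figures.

Equal sea-level rise means equal mass of meltwater, i.e. equal mass of ice lost.
Ice mass of Draith: 3.254×10^13 kg; ice mass of Eryos: 3.001×10^16 kg.
Fraction required = 3.254×10^13 / 3.001×10^16 = 1.08×10^-3 → 0.108 %.

≈ 0.108 %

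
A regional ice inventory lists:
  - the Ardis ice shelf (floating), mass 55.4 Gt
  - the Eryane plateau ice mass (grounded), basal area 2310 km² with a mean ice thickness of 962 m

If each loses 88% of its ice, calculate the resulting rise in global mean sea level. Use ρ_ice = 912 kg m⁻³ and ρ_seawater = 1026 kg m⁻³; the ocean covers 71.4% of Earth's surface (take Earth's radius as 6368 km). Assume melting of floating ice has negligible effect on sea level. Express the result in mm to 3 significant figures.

The Ardis ice shelf is floating and already displaces its own weight of water, so its melt adds essentially nothing to sea level.
Eryane: ice volume = 2310 km² × 962 m = 2222 km³; 0.88 × 2222 × (912/1026) = 1738 km³ of water.
Total added water ≈ 1.738×10^12 m³ over 3.64×10^14 m² → Δh = 4.78×10^-3 m = 4.78 mm.

≈ 4.78 mm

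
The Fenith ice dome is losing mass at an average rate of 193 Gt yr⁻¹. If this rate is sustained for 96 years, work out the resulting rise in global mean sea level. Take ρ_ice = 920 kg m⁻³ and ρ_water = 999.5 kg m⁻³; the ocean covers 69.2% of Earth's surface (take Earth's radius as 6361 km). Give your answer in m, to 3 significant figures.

≈ 0.0527 m

Total mass lost = 193 Gt/yr × 96 yr = 1.853×10^4 Gt = 1.853×10^16 kg.
ρ_w = 999.5 kg m⁻³, so water volume = 1.853×10^16 / 999.5 = 1.854×10^13 m³.
Δh = 1.854×10^13 / 3.52×10^14 = 0.0527 m.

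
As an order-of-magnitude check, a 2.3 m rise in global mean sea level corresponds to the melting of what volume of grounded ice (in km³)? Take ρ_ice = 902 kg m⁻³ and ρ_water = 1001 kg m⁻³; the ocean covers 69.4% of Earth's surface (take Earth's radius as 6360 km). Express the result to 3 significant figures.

≈ 9.00×10^5 km³

Required water volume = Δh × A = 2.3 m × 3.53×10^14 m² = 8.114×10^14 m³ = 8.114×10^5 km³.
Ice volume = water volume × ρ_w/ρ_ice = 8.114×10^5 × 1001/902 = 9.00×10^5 km³.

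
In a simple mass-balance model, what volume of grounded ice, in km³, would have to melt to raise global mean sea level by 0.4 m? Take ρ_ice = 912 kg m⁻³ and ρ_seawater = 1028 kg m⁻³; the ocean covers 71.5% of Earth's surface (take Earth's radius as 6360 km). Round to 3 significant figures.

Required water volume = Δh × A = 0.4 m × 3.63×10^14 m² = 1.454×10^14 m³ = 1.454×10^5 km³.
Ice volume = water volume × ρ_w/ρ_ice = 1.454×10^5 × 1028/912 = 1.64×10^5 km³.

≈ 1.64×10^5 km³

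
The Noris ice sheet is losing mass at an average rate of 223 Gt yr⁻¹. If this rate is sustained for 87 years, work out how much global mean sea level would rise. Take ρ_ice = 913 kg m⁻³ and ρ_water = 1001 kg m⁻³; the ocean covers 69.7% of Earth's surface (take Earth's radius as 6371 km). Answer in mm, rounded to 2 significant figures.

Total mass lost = 223 Gt/yr × 87 yr = 1.940×10^4 Gt = 1.940×10^16 kg.
ρ_w = 1001 kg m⁻³, so water volume = 1.940×10^16 / 1001 = 1.938×10^13 m³.
Δh = 1.938×10^13 / 3.56×10^14 = 0.0545 m = 55 mm.

≈ 55 mm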